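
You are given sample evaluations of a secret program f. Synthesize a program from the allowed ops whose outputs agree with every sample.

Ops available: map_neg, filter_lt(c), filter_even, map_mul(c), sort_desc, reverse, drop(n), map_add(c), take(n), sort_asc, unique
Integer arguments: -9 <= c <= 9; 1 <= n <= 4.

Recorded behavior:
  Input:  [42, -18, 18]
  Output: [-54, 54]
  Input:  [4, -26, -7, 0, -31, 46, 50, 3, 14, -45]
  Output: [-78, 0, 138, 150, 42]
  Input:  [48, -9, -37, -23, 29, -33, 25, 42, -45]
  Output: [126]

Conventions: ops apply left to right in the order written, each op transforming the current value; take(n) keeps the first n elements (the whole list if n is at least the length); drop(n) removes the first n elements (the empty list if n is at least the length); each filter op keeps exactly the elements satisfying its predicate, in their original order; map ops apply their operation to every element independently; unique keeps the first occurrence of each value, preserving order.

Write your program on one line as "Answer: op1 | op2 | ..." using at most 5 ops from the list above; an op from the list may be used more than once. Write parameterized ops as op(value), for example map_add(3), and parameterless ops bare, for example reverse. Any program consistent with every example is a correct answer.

map_mul(-3) | drop(1) | map_neg | filter_even

Check, running the answer program on each example:
  [42, -18, 18] -> [-126, 54, -54] -> [54, -54] -> [-54, 54] -> [-54, 54]
  [4, -26, -7, 0, -31, 46, 50, 3, 14, -45] -> [-12, 78, 21, 0, 93, -138, -150, -9, -42, 135] -> [78, 21, 0, 93, -138, -150, -9, -42, 135] -> [-78, -21, 0, -93, 138, 150, 9, 42, -135] -> [-78, 0, 138, 150, 42]
  [48, -9, -37, -23, 29, -33, 25, 42, -45] -> [-144, 27, 111, 69, -87, 99, -75, -126, 135] -> [27, 111, 69, -87, 99, -75, -126, 135] -> [-27, -111, -69, 87, -99, 75, 126, -135] -> [126]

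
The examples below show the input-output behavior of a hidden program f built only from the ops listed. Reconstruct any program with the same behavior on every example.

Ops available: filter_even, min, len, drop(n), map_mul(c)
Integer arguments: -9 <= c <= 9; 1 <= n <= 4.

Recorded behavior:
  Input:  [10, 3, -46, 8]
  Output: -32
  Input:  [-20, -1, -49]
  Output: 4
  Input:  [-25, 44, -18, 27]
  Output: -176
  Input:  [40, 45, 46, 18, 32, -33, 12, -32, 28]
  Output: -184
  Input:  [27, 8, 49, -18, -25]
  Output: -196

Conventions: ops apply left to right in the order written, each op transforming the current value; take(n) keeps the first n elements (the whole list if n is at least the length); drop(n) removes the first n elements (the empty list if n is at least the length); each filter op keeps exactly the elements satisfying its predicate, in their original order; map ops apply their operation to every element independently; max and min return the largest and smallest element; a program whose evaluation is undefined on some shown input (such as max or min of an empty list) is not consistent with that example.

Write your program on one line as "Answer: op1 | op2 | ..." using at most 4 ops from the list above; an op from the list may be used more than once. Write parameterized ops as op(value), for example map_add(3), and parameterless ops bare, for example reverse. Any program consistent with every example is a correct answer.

drop(1) | map_mul(-4) | min

Check, running the answer program on each example:
  [10, 3, -46, 8] -> [3, -46, 8] -> [-12, 184, -32] -> -32
  [-20, -1, -49] -> [-1, -49] -> [4, 196] -> 4
  [-25, 44, -18, 27] -> [44, -18, 27] -> [-176, 72, -108] -> -176
  [40, 45, 46, 18, 32, -33, 12, -32, 28] -> [45, 46, 18, 32, -33, 12, -32, 28] -> [-180, -184, -72, -128, 132, -48, 128, -112] -> -184
  [27, 8, 49, -18, -25] -> [8, 49, -18, -25] -> [-32, -196, 72, 100] -> -196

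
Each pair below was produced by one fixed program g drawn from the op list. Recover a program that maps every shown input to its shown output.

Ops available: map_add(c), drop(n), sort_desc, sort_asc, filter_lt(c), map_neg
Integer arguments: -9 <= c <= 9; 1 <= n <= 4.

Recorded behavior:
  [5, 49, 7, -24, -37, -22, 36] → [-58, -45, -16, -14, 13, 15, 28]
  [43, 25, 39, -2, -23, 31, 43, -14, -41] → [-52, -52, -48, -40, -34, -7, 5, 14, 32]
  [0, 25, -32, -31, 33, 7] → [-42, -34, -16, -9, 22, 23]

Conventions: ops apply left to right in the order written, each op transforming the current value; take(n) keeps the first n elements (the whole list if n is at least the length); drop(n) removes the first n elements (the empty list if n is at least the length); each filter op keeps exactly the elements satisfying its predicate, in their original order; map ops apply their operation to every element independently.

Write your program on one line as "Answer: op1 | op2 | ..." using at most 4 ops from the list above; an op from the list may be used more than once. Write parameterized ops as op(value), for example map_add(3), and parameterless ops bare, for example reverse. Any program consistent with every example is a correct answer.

map_add(9) | map_neg | sort_asc

Check, running the answer program on each example:
  [5, 49, 7, -24, -37, -22, 36] -> [14, 58, 16, -15, -28, -13, 45] -> [-14, -58, -16, 15, 28, 13, -45] -> [-58, -45, -16, -14, 13, 15, 28]
  [43, 25, 39, -2, -23, 31, 43, -14, -41] -> [52, 34, 48, 7, -14, 40, 52, -5, -32] -> [-52, -34, -48, -7, 14, -40, -52, 5, 32] -> [-52, -52, -48, -40, -34, -7, 5, 14, 32]
  [0, 25, -32, -31, 33, 7] -> [9, 34, -23, -22, 42, 16] -> [-9, -34, 23, 22, -42, -16] -> [-42, -34, -16, -9, 22, 23]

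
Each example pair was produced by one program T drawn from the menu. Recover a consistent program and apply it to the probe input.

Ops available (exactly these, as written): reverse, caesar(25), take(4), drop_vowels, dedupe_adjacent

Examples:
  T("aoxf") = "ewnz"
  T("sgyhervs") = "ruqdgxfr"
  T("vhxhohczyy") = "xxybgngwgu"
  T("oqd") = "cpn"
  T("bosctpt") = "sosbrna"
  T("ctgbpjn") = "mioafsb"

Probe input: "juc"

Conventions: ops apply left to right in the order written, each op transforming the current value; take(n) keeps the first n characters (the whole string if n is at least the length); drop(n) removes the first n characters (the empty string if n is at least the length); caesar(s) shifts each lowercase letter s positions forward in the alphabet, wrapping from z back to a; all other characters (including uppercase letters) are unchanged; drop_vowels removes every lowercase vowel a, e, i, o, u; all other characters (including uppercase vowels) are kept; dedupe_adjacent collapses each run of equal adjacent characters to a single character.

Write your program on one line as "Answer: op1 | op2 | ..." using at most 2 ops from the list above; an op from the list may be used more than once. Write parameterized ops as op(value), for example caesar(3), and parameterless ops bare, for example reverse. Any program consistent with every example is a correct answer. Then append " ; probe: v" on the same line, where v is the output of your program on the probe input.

caesar(25) | reverse ; probe: "bti"

Check, running the answer program on each example:
  "aoxf" -> "znwe" -> "ewnz"
  "sgyhervs" -> "rfxgdqur" -> "ruqdgxfr"
  "vhxhohczyy" -> "ugwgngbyxx" -> "xxybgngwgu"
  "oqd" -> "npc" -> "cpn"
  "bosctpt" -> "anrbsos" -> "sosbrna"
  "ctgbpjn" -> "bsfaoim" -> "mioafsb"
  probe: "juc" -> "itb" -> "bti"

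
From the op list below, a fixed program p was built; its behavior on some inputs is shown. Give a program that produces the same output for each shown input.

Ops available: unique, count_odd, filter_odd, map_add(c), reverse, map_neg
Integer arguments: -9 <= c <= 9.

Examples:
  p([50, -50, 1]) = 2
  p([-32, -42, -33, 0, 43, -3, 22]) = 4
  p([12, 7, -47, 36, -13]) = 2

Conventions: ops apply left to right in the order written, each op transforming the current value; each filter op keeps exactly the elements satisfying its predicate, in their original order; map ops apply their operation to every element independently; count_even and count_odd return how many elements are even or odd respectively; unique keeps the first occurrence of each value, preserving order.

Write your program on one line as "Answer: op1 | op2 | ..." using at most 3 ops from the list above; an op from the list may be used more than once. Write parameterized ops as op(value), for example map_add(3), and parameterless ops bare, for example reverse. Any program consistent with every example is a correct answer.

map_neg | map_add(9) | count_odd

Check, running the answer program on each example:
  [50, -50, 1] -> [-50, 50, -1] -> [-41, 59, 8] -> 2
  [-32, -42, -33, 0, 43, -3, 22] -> [32, 42, 33, 0, -43, 3, -22] -> [41, 51, 42, 9, -34, 12, -13] -> 4
  [12, 7, -47, 36, -13] -> [-12, -7, 47, -36, 13] -> [-3, 2, 56, -27, 22] -> 2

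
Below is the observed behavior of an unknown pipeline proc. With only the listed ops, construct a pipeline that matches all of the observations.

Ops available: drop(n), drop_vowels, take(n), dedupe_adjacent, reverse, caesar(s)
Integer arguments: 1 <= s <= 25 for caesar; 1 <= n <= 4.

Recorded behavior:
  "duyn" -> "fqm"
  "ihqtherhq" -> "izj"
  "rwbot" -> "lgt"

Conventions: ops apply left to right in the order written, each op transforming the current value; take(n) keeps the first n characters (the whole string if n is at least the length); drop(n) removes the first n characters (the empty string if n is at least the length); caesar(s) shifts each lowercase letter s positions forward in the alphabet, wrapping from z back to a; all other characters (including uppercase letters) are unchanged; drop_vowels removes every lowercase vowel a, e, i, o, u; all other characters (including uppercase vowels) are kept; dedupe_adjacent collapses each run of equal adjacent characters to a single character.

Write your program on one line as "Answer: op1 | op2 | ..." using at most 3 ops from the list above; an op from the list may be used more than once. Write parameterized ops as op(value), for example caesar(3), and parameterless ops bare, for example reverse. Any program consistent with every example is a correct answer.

caesar(18) | reverse | take(3)

Check, running the answer program on each example:
  "duyn" -> "vmqf" -> "fqmv" -> "fqm"
  "ihqtherhq" -> "azilzwjzi" -> "izjwzliza" -> "izj"
  "rwbot" -> "jotgl" -> "lgtoj" -> "lgt"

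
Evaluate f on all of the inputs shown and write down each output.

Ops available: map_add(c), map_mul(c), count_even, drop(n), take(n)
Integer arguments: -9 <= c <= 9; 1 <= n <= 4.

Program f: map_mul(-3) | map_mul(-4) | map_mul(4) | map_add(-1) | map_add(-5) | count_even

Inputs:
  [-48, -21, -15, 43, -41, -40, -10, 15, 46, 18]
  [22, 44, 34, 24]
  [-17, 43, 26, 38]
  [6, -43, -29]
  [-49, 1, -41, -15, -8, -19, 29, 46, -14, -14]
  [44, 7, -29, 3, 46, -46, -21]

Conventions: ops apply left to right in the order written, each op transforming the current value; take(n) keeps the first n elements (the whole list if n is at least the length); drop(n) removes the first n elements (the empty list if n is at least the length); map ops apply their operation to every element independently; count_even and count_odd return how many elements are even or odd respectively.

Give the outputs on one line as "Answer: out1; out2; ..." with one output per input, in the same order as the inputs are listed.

10; 4; 4; 3; 10; 7

Execution, op by op:
  [-48, -21, -15, 43, -41, -40, -10, 15, 46, 18] -> [144, 63, 45, -129, 123, 120, 30, -45, -138, -54] -> [-576, -252, -180, 516, -492, -480, -120, 180, 552, 216] -> [-2304, -1008, -720, 2064, -1968, -1920, -480, 720, 2208, 864] -> [-2305, -1009, -721, 2063, -1969, -1921, -481, 719, 2207, 863] -> [-2310, -1014, -726, 2058, -1974, -1926, -486, 714, 2202, 858] -> 10
  [22, 44, 34, 24] -> [-66, -132, -102, -72] -> [264, 528, 408, 288] -> [1056, 2112, 1632, 1152] -> [1055, 2111, 1631, 1151] -> [1050, 2106, 1626, 1146] -> 4
  [-17, 43, 26, 38] -> [51, -129, -78, -114] -> [-204, 516, 312, 456] -> [-816, 2064, 1248, 1824] -> [-817, 2063, 1247, 1823] -> [-822, 2058, 1242, 1818] -> 4
  [6, -43, -29] -> [-18, 129, 87] -> [72, -516, -348] -> [288, -2064, -1392] -> [287, -2065, -1393] -> [282, -2070, -1398] -> 3
  [-49, 1, -41, -15, -8, -19, 29, 46, -14, -14] -> [147, -3, 123, 45, 24, 57, -87, -138, 42, 42] -> [-588, 12, -492, -180, -96, -228, 348, 552, -168, -168] -> [-2352, 48, -1968, -720, -384, -912, 1392, 2208, -672, -672] -> [-2353, 47, -1969, -721, -385, -913, 1391, 2207, -673, -673] -> [-2358, 42, -1974, -726, -390, -918, 1386, 2202, -678, -678] -> 10
  [44, 7, -29, 3, 46, -46, -21] -> [-132, -21, 87, -9, -138, 138, 63] -> [528, 84, -348, 36, 552, -552, -252] -> [2112, 336, -1392, 144, 2208, -2208, -1008] -> [2111, 335, -1393, 143, 2207, -2209, -1009] -> [2106, 330, -1398, 138, 2202, -2214, -1014] -> 7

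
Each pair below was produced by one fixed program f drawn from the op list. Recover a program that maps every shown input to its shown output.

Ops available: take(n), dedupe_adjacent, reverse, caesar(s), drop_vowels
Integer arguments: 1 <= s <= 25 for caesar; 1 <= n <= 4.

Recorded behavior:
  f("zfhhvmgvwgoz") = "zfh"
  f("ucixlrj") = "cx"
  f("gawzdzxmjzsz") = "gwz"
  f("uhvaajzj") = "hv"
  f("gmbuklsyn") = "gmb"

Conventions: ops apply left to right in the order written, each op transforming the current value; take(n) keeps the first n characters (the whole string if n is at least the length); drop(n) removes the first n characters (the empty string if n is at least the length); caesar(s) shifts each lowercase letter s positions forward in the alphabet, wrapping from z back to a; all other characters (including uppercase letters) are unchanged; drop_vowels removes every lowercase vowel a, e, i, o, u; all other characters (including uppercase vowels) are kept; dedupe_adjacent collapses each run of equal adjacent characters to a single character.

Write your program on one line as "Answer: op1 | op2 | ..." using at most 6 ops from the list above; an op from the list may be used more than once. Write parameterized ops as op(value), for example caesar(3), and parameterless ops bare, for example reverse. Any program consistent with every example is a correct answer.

take(4) | reverse | dedupe_adjacent | drop_vowels | reverse

Check, running the answer program on each example:
  "zfhhvmgvwgoz" -> "zfhh" -> "hhfz" -> "hfz" -> "hfz" -> "zfh"
  "ucixlrj" -> "ucix" -> "xicu" -> "xicu" -> "xc" -> "cx"
  "gawzdzxmjzsz" -> "gawz" -> "zwag" -> "zwag" -> "zwg" -> "gwz"
  "uhvaajzj" -> "uhva" -> "avhu" -> "avhu" -> "vh" -> "hv"
  "gmbuklsyn" -> "gmbu" -> "ubmg" -> "ubmg" -> "bmg" -> "gmb"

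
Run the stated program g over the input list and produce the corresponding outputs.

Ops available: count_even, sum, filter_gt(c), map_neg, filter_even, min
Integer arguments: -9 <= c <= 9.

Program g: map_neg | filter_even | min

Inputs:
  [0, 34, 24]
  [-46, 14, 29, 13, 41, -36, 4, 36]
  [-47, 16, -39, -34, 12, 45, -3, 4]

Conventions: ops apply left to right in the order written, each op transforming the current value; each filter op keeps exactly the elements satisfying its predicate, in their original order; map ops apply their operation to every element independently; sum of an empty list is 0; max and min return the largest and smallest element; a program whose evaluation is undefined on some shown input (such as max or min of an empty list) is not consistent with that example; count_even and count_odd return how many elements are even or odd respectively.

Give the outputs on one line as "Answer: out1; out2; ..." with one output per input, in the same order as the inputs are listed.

-34; -36; -16

Execution, op by op:
  [0, 34, 24] -> [0, -34, -24] -> [0, -34, -24] -> -34
  [-46, 14, 29, 13, 41, -36, 4, 36] -> [46, -14, -29, -13, -41, 36, -4, -36] -> [46, -14, 36, -4, -36] -> -36
  [-47, 16, -39, -34, 12, 45, -3, 4] -> [47, -16, 39, 34, -12, -45, 3, -4] -> [-16, 34, -12, -4] -> -16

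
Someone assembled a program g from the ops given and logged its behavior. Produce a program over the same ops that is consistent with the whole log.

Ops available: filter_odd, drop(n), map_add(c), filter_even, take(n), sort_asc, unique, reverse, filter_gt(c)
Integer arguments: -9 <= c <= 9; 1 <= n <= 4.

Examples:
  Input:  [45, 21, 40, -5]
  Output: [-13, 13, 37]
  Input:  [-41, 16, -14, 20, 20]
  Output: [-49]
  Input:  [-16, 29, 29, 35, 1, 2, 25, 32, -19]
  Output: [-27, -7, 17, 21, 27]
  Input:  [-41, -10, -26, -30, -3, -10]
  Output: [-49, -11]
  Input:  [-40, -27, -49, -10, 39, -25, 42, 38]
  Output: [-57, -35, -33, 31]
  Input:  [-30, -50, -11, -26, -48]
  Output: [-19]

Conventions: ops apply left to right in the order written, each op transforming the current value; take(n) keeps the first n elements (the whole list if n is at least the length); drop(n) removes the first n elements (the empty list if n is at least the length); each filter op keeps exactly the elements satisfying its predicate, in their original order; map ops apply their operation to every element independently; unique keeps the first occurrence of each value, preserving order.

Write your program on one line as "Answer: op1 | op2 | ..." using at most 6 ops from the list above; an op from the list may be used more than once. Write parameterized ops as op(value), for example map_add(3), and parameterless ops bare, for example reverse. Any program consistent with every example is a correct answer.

filter_odd | map_add(1) | unique | map_add(-9) | sort_asc

Check, running the answer program on each example:
  [45, 21, 40, -5] -> [45, 21, -5] -> [46, 22, -4] -> [46, 22, -4] -> [37, 13, -13] -> [-13, 13, 37]
  [-41, 16, -14, 20, 20] -> [-41] -> [-40] -> [-40] -> [-49] -> [-49]
  [-16, 29, 29, 35, 1, 2, 25, 32, -19] -> [29, 29, 35, 1, 25, -19] -> [30, 30, 36, 2, 26, -18] -> [30, 36, 2, 26, -18] -> [21, 27, -7, 17, -27] -> [-27, -7, 17, 21, 27]
  [-41, -10, -26, -30, -3, -10] -> [-41, -3] -> [-40, -2] -> [-40, -2] -> [-49, -11] -> [-49, -11]
  [-40, -27, -49, -10, 39, -25, 42, 38] -> [-27, -49, 39, -25] -> [-26, -48, 40, -24] -> [-26, -48, 40, -24] -> [-35, -57, 31, -33] -> [-57, -35, -33, 31]
  [-30, -50, -11, -26, -48] -> [-11] -> [-10] -> [-10] -> [-19] -> [-19]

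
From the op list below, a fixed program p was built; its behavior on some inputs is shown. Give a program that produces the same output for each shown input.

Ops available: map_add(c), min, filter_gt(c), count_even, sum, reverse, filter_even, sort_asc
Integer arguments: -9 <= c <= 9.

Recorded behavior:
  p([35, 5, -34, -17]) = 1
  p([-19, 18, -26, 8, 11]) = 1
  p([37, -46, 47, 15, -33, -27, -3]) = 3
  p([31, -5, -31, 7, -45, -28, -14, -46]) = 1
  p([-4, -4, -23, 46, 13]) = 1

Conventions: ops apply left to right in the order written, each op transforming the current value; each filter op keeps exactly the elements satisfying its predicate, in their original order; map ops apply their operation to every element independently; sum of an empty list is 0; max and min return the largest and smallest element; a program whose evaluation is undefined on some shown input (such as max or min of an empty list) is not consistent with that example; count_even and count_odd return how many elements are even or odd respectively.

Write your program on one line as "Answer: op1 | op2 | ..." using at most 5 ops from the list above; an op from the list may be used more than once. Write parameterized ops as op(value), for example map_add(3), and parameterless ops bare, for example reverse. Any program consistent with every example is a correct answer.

reverse | filter_gt(8) | map_add(-3) | count_even

Check, running the answer program on each example:
  [35, 5, -34, -17] -> [-17, -34, 5, 35] -> [35] -> [32] -> 1
  [-19, 18, -26, 8, 11] -> [11, 8, -26, 18, -19] -> [11, 18] -> [8, 15] -> 1
  [37, -46, 47, 15, -33, -27, -3] -> [-3, -27, -33, 15, 47, -46, 37] -> [15, 47, 37] -> [12, 44, 34] -> 3
  [31, -5, -31, 7, -45, -28, -14, -46] -> [-46, -14, -28, -45, 7, -31, -5, 31] -> [31] -> [28] -> 1
  [-4, -4, -23, 46, 13] -> [13, 46, -23, -4, -4] -> [13, 46] -> [10, 43] -> 1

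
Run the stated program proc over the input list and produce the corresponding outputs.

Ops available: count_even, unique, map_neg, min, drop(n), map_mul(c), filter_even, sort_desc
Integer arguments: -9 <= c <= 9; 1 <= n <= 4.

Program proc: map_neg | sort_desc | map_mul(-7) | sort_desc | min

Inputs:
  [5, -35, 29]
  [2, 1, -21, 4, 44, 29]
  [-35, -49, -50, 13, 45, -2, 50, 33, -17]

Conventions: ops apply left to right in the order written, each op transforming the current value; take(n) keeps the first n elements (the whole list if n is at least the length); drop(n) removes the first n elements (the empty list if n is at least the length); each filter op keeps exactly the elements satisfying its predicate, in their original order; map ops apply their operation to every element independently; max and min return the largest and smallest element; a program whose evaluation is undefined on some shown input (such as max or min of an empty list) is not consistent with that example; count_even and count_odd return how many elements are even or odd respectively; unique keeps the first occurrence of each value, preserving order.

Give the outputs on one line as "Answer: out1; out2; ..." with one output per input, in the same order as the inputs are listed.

Execution, op by op:
  [5, -35, 29] -> [-5, 35, -29] -> [35, -5, -29] -> [-245, 35, 203] -> [203, 35, -245] -> -245
  [2, 1, -21, 4, 44, 29] -> [-2, -1, 21, -4, -44, -29] -> [21, -1, -2, -4, -29, -44] -> [-147, 7, 14, 28, 203, 308] -> [308, 203, 28, 14, 7, -147] -> -147
  [-35, -49, -50, 13, 45, -2, 50, 33, -17] -> [35, 49, 50, -13, -45, 2, -50, -33, 17] -> [50, 49, 35, 17, 2, -13, -33, -45, -50] -> [-350, -343, -245, -119, -14, 91, 231, 315, 350] -> [350, 315, 231, 91, -14, -119, -245, -343, -350] -> -350

-245; -147; -350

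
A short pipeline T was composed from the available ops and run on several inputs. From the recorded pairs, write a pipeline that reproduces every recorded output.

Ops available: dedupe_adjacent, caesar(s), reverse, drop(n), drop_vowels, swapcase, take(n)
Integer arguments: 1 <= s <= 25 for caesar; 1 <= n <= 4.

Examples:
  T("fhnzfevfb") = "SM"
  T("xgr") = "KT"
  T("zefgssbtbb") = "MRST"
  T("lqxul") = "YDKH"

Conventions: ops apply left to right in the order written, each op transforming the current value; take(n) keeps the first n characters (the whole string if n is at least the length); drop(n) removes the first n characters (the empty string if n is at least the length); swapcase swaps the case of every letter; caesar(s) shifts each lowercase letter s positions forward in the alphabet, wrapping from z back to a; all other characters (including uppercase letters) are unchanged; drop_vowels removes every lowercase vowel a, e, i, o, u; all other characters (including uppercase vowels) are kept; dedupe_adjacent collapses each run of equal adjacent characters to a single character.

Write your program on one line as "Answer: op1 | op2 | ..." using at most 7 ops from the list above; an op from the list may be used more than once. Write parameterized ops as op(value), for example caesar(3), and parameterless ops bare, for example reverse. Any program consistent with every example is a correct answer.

caesar(18) | dedupe_adjacent | caesar(21) | take(4) | drop_vowels | swapcase

Check, running the answer program on each example:
  "fhnzfevfb" -> "xzfrxwnxt" -> "xzfrxwnxt" -> "suamsriso" -> "suam" -> "sm" -> "SM"
  "xgr" -> "pyj" -> "pyj" -> "kte" -> "kte" -> "kt" -> "KT"
  "zefgssbtbb" -> "rwxykktltt" -> "rwxyktlt" -> "mrstfogo" -> "mrst" -> "mrst" -> "MRST"
  "lqxul" -> "dipmd" -> "dipmd" -> "ydkhy" -> "ydkh" -> "ydkh" -> "YDKH"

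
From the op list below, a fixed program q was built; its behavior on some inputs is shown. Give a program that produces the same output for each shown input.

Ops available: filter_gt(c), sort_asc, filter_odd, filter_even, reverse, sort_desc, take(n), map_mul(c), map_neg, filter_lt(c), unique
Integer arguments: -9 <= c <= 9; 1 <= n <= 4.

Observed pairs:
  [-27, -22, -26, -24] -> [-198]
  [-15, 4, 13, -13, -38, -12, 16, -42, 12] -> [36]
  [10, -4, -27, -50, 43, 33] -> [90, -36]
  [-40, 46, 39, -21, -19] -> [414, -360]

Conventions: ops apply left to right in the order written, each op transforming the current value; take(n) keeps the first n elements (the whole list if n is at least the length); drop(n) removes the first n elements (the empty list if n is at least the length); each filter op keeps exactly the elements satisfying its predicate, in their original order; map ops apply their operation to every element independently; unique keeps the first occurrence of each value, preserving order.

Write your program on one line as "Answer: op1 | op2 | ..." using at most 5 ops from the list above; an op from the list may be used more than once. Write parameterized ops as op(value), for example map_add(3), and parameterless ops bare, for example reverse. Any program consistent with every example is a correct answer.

take(2) | filter_even | map_mul(9) | sort_asc | reverse

Check, running the answer program on each example:
  [-27, -22, -26, -24] -> [-27, -22] -> [-22] -> [-198] -> [-198] -> [-198]
  [-15, 4, 13, -13, -38, -12, 16, -42, 12] -> [-15, 4] -> [4] -> [36] -> [36] -> [36]
  [10, -4, -27, -50, 43, 33] -> [10, -4] -> [10, -4] -> [90, -36] -> [-36, 90] -> [90, -36]
  [-40, 46, 39, -21, -19] -> [-40, 46] -> [-40, 46] -> [-360, 414] -> [-360, 414] -> [414, -360]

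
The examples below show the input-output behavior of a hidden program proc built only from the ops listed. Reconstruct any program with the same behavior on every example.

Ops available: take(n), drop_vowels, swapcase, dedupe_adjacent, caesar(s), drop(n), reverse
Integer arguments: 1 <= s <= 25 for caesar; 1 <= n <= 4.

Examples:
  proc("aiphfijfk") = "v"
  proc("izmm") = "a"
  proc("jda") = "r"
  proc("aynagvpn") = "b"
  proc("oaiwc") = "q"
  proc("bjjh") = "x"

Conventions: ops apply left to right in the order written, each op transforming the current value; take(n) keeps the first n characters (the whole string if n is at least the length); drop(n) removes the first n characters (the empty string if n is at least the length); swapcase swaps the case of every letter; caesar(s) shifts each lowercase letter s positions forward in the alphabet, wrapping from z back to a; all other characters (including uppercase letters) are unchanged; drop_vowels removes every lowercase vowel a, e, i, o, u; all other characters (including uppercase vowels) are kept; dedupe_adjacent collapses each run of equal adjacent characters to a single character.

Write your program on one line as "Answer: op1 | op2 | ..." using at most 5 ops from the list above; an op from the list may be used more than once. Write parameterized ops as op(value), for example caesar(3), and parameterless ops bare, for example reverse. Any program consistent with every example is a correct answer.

drop_vowels | take(2) | drop(1) | caesar(11) | caesar(3)

Check, running the answer program on each example:
  "aiphfijfk" -> "phfjfk" -> "ph" -> "h" -> "s" -> "v"
  "izmm" -> "zmm" -> "zm" -> "m" -> "x" -> "a"
  "jda" -> "jd" -> "jd" -> "d" -> "o" -> "r"
  "aynagvpn" -> "yngvpn" -> "yn" -> "n" -> "y" -> "b"
  "oaiwc" -> "wc" -> "wc" -> "c" -> "n" -> "q"
  "bjjh" -> "bjjh" -> "bj" -> "j" -> "u" -> "x"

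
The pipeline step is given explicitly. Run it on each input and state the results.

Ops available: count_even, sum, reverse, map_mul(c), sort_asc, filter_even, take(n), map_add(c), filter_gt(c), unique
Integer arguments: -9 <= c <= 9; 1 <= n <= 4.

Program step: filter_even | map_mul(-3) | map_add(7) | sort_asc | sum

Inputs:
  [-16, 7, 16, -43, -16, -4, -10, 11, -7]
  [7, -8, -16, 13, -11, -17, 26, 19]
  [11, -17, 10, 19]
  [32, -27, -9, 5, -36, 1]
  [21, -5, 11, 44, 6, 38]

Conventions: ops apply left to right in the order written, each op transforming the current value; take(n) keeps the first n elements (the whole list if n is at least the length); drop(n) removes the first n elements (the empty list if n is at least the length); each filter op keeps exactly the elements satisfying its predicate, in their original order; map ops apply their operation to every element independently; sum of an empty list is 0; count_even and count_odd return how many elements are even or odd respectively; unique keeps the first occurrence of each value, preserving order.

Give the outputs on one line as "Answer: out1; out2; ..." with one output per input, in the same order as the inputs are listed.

Execution, op by op:
  [-16, 7, 16, -43, -16, -4, -10, 11, -7] -> [-16, 16, -16, -4, -10] -> [48, -48, 48, 12, 30] -> [55, -41, 55, 19, 37] -> [-41, 19, 37, 55, 55] -> 125
  [7, -8, -16, 13, -11, -17, 26, 19] -> [-8, -16, 26] -> [24, 48, -78] -> [31, 55, -71] -> [-71, 31, 55] -> 15
  [11, -17, 10, 19] -> [10] -> [-30] -> [-23] -> [-23] -> -23
  [32, -27, -9, 5, -36, 1] -> [32, -36] -> [-96, 108] -> [-89, 115] -> [-89, 115] -> 26
  [21, -5, 11, 44, 6, 38] -> [44, 6, 38] -> [-132, -18, -114] -> [-125, -11, -107] -> [-125, -107, -11] -> -243

125; 15; -23; 26; -243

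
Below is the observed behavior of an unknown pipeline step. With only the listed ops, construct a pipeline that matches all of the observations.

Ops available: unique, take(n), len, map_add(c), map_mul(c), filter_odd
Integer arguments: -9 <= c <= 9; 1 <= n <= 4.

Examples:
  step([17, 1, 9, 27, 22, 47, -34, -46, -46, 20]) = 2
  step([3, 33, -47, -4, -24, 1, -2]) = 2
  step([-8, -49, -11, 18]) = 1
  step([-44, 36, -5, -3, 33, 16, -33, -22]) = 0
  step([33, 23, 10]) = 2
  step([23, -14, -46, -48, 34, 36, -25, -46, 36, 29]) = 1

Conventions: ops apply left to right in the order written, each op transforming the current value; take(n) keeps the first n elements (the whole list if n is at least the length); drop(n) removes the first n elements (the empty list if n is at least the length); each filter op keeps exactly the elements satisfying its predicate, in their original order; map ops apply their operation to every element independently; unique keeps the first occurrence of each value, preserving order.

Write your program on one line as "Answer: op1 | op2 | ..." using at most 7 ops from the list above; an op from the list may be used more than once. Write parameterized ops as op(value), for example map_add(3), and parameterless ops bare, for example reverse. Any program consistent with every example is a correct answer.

map_add(-8) | map_mul(3) | take(2) | map_mul(-7) | filter_odd | len

Check, running the answer program on each example:
  [17, 1, 9, 27, 22, 47, -34, -46, -46, 20] -> [9, -7, 1, 19, 14, 39, -42, -54, -54, 12] -> [27, -21, 3, 57, 42, 117, -126, -162, -162, 36] -> [27, -21] -> [-189, 147] -> [-189, 147] -> 2
  [3, 33, -47, -4, -24, 1, -2] -> [-5, 25, -55, -12, -32, -7, -10] -> [-15, 75, -165, -36, -96, -21, -30] -> [-15, 75] -> [105, -525] -> [105, -525] -> 2
  [-8, -49, -11, 18] -> [-16, -57, -19, 10] -> [-48, -171, -57, 30] -> [-48, -171] -> [336, 1197] -> [1197] -> 1
  [-44, 36, -5, -3, 33, 16, -33, -22] -> [-52, 28, -13, -11, 25, 8, -41, -30] -> [-156, 84, -39, -33, 75, 24, -123, -90] -> [-156, 84] -> [1092, -588] -> [] -> 0
  [33, 23, 10] -> [25, 15, 2] -> [75, 45, 6] -> [75, 45] -> [-525, -315] -> [-525, -315] -> 2
  [23, -14, -46, -48, 34, 36, -25, -46, 36, 29] -> [15, -22, -54, -56, 26, 28, -33, -54, 28, 21] -> [45, -66, -162, -168, 78, 84, -99, -162, 84, 63] -> [45, -66] -> [-315, 462] -> [-315] -> 1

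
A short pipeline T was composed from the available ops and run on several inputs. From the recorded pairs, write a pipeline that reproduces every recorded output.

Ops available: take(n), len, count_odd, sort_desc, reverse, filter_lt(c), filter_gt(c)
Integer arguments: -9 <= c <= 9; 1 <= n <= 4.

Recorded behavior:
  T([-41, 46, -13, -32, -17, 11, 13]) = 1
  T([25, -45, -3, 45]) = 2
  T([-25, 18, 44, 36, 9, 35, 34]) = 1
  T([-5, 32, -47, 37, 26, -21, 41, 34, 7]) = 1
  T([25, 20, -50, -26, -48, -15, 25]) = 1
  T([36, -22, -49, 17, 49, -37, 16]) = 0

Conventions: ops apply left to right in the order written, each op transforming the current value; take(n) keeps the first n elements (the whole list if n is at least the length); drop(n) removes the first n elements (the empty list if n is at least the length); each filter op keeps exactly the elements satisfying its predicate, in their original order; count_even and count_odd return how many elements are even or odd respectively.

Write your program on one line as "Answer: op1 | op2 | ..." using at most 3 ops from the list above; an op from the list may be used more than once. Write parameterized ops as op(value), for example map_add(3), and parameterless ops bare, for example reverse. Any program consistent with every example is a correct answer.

take(2) | reverse | count_odd

Check, running the answer program on each example:
  [-41, 46, -13, -32, -17, 11, 13] -> [-41, 46] -> [46, -41] -> 1
  [25, -45, -3, 45] -> [25, -45] -> [-45, 25] -> 2
  [-25, 18, 44, 36, 9, 35, 34] -> [-25, 18] -> [18, -25] -> 1
  [-5, 32, -47, 37, 26, -21, 41, 34, 7] -> [-5, 32] -> [32, -5] -> 1
  [25, 20, -50, -26, -48, -15, 25] -> [25, 20] -> [20, 25] -> 1
  [36, -22, -49, 17, 49, -37, 16] -> [36, -22] -> [-22, 36] -> 0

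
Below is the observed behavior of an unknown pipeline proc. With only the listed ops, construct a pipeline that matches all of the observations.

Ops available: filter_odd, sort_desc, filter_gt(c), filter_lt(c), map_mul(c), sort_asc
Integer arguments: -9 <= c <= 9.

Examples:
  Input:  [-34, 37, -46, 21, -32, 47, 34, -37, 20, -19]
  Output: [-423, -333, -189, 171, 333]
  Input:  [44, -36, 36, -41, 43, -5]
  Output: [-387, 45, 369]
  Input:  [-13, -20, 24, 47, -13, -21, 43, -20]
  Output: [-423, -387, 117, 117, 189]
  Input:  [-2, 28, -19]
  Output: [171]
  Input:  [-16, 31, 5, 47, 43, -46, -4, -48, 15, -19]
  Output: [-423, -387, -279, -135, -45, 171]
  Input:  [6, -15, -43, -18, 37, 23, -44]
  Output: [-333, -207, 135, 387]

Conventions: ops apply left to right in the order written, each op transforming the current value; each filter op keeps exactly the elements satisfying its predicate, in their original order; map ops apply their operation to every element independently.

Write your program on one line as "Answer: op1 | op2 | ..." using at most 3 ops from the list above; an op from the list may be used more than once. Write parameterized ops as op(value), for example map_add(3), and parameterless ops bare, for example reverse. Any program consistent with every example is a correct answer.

map_mul(-9) | sort_asc | filter_odd

Check, running the answer program on each example:
  [-34, 37, -46, 21, -32, 47, 34, -37, 20, -19] -> [306, -333, 414, -189, 288, -423, -306, 333, -180, 171] -> [-423, -333, -306, -189, -180, 171, 288, 306, 333, 414] -> [-423, -333, -189, 171, 333]
  [44, -36, 36, -41, 43, -5] -> [-396, 324, -324, 369, -387, 45] -> [-396, -387, -324, 45, 324, 369] -> [-387, 45, 369]
  [-13, -20, 24, 47, -13, -21, 43, -20] -> [117, 180, -216, -423, 117, 189, -387, 180] -> [-423, -387, -216, 117, 117, 180, 180, 189] -> [-423, -387, 117, 117, 189]
  [-2, 28, -19] -> [18, -252, 171] -> [-252, 18, 171] -> [171]
  [-16, 31, 5, 47, 43, -46, -4, -48, 15, -19] -> [144, -279, -45, -423, -387, 414, 36, 432, -135, 171] -> [-423, -387, -279, -135, -45, 36, 144, 171, 414, 432] -> [-423, -387, -279, -135, -45, 171]
  [6, -15, -43, -18, 37, 23, -44] -> [-54, 135, 387, 162, -333, -207, 396] -> [-333, -207, -54, 135, 162, 387, 396] -> [-333, -207, 135, 387]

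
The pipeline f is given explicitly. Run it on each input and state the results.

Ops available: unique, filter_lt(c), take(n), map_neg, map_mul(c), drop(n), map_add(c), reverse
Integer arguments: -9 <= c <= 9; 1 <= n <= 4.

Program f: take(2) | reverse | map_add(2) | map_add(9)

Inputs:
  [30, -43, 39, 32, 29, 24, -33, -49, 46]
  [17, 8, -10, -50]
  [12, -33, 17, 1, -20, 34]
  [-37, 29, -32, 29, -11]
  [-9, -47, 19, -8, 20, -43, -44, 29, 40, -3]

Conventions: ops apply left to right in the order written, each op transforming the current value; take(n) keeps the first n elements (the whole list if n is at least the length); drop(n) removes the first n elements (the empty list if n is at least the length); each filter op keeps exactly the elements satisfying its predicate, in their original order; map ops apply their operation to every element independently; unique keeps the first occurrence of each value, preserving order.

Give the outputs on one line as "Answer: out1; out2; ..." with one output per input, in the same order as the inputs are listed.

[-32, 41]; [19, 28]; [-22, 23]; [40, -26]; [-36, 2]

Execution, op by op:
  [30, -43, 39, 32, 29, 24, -33, -49, 46] -> [30, -43] -> [-43, 30] -> [-41, 32] -> [-32, 41]
  [17, 8, -10, -50] -> [17, 8] -> [8, 17] -> [10, 19] -> [19, 28]
  [12, -33, 17, 1, -20, 34] -> [12, -33] -> [-33, 12] -> [-31, 14] -> [-22, 23]
  [-37, 29, -32, 29, -11] -> [-37, 29] -> [29, -37] -> [31, -35] -> [40, -26]
  [-9, -47, 19, -8, 20, -43, -44, 29, 40, -3] -> [-9, -47] -> [-47, -9] -> [-45, -7] -> [-36, 2]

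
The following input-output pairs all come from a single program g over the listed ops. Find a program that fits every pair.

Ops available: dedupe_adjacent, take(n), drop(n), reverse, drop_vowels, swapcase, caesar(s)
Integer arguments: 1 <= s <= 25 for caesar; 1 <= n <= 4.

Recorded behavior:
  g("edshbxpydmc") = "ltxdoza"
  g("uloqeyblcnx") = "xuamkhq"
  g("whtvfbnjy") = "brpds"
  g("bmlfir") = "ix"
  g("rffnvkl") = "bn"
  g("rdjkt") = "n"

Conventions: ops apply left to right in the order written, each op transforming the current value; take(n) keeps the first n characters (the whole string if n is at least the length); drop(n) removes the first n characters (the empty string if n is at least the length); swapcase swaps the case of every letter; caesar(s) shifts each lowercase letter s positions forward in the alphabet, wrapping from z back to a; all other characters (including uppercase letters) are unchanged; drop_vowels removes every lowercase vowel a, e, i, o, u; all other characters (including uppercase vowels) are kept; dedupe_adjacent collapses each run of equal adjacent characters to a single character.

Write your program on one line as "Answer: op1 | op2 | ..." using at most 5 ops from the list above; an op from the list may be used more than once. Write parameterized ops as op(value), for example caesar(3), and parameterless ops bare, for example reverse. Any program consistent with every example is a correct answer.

reverse | caesar(22) | drop(4) | dedupe_adjacent

Check, running the answer program on each example:
  "edshbxpydmc" -> "cmdypxbhsde" -> "yizultxdoza" -> "ltxdoza" -> "ltxdoza"
  "uloqeyblcnx" -> "xnclbyeqolu" -> "tjyhxuamkhq" -> "xuamkhq" -> "xuamkhq"
  "whtvfbnjy" -> "yjnbfvthw" -> "ufjxbrpds" -> "brpds" -> "brpds"
  "bmlfir" -> "riflmb" -> "nebhix" -> "ix" -> "ix"
  "rffnvkl" -> "lkvnffr" -> "hgrjbbn" -> "bbn" -> "bn"
  "rdjkt" -> "tkjdr" -> "pgfzn" -> "n" -> "n"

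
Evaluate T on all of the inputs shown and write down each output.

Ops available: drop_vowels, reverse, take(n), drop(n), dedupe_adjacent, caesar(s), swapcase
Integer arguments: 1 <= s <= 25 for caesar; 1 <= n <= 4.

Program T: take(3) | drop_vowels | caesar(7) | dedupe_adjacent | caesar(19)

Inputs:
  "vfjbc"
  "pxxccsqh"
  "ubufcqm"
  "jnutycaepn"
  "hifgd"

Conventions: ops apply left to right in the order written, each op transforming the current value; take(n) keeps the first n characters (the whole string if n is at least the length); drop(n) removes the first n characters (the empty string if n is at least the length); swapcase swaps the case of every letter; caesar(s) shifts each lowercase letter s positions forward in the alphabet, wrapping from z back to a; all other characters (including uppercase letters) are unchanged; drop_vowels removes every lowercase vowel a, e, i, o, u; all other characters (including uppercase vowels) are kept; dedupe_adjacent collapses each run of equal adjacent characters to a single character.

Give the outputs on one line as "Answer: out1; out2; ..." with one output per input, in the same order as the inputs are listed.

Execution, op by op:
  "vfjbc" -> "vfj" -> "vfj" -> "cmq" -> "cmq" -> "vfj"
  "pxxccsqh" -> "pxx" -> "pxx" -> "wee" -> "we" -> "px"
  "ubufcqm" -> "ubu" -> "b" -> "i" -> "i" -> "b"
  "jnutycaepn" -> "jnu" -> "jn" -> "qu" -> "qu" -> "jn"
  "hifgd" -> "hif" -> "hf" -> "om" -> "om" -> "hf"

"vfj"; "px"; "b"; "jn"; "hf"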